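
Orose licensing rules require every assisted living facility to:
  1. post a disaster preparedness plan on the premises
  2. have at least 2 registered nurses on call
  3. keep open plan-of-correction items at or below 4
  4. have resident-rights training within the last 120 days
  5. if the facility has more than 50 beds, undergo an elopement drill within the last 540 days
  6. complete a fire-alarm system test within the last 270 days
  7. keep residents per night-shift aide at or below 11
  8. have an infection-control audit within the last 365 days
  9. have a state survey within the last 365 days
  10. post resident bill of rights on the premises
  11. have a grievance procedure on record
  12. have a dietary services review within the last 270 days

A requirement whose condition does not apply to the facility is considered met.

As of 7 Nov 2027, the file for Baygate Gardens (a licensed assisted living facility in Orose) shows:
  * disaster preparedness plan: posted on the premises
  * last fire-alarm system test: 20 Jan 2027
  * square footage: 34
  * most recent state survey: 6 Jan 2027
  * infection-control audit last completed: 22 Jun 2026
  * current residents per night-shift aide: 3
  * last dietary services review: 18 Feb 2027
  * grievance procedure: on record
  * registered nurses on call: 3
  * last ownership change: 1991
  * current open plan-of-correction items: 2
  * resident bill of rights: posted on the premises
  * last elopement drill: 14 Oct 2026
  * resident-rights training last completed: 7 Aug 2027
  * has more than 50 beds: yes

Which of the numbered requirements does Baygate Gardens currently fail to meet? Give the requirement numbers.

1. disaster preparedness plan present → met
2. registered nurses on call 3 ≥ 2 → met
3. open plan-of-correction items 2 ≤ 4 → met
4. resident-rights training 92 days ago vs limit 120 → met
5. condition 'has more than 50 beds' holds; elopement drill 389 days ago vs limit 540 → met
6. fire-alarm system test 291 days ago vs limit 270 → not met
7. residents per night-shift aide 3 ≤ 11 → met
8. infection-control audit 503 days ago vs limit 365 → not met
9. state survey 305 days ago vs limit 365 → met
10. resident bill of rights present → met
11. grievance procedure present → met
12. dietary services review 262 days ago vs limit 270 → met
Not met: 6, 8

6, 8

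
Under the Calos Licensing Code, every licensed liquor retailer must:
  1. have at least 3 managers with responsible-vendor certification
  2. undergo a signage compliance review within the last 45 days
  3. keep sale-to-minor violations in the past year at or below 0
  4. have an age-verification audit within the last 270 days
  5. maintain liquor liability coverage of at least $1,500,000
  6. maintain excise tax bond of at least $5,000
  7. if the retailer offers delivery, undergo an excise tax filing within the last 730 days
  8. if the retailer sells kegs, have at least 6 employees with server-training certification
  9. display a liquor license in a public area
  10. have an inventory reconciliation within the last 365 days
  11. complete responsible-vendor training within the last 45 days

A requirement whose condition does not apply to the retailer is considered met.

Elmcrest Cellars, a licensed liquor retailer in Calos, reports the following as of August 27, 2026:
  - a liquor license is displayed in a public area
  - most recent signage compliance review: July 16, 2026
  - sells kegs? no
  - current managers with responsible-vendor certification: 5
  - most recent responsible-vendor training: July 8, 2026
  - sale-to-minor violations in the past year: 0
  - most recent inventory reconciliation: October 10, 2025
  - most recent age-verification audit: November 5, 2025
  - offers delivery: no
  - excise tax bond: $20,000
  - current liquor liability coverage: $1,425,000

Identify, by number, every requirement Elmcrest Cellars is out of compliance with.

1. managers with responsible-vendor certification 5 ≥ 3 → met
2. signage compliance review 42 days ago vs limit 45 → met
3. sale-to-minor violations in the past year 0 ≤ 0 → met
4. age-verification audit 295 days ago vs limit 270 → not met
5. liquor liability coverage $1,425,000 < $1,500,000 → not met
6. excise tax bond $20,000 ≥ $5,000 → met
7. condition 'offers delivery' does not hold → requirement n/a → met
8. condition 'sells kegs' does not hold → requirement n/a → met
9. liquor license present → met
10. inventory reconciliation 321 days ago vs limit 365 → met
11. responsible-vendor training 50 days ago vs limit 45 → not met
Not met: 4, 5, 11

4, 5, 11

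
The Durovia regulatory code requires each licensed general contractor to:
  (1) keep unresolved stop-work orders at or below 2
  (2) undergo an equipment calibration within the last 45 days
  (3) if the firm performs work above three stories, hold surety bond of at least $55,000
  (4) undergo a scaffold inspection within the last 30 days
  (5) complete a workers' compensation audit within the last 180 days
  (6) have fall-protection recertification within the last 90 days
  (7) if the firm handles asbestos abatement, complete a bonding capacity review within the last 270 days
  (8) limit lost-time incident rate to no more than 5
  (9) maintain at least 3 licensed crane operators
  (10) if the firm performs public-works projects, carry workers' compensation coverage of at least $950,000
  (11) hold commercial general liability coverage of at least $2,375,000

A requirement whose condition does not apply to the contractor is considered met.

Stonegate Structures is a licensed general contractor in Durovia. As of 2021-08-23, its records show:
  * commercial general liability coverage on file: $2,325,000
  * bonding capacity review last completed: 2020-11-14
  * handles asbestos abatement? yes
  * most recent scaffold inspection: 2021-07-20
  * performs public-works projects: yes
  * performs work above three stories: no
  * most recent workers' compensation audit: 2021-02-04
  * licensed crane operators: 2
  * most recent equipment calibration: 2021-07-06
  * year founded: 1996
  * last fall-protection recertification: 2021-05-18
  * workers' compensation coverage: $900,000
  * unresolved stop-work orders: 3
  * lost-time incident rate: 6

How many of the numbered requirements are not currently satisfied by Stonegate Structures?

1. unresolved stop-work orders 3 > 2 → not met
2. equipment calibration 48 days ago vs limit 45 → not met
3. condition 'performs work above three stories' does not hold → requirement n/a → met
4. scaffold inspection 34 days ago vs limit 30 → not met
5. workers' compensation audit 200 days ago vs limit 180 → not met
6. fall-protection recertification 97 days ago vs limit 90 → not met
7. condition 'handles asbestos abatement' holds; bonding capacity review 282 days ago vs limit 270 → not met
8. lost-time incident rate 6 > 5 → not met
9. licensed crane operators 2 < 3 → not met
10. condition 'performs public-works projects' holds; workers' compensation coverage $900,000 < $950,000 → not met
11. commercial general liability coverage $2,325,000 < $2,375,000 → not met
Not met: 10 of 11

10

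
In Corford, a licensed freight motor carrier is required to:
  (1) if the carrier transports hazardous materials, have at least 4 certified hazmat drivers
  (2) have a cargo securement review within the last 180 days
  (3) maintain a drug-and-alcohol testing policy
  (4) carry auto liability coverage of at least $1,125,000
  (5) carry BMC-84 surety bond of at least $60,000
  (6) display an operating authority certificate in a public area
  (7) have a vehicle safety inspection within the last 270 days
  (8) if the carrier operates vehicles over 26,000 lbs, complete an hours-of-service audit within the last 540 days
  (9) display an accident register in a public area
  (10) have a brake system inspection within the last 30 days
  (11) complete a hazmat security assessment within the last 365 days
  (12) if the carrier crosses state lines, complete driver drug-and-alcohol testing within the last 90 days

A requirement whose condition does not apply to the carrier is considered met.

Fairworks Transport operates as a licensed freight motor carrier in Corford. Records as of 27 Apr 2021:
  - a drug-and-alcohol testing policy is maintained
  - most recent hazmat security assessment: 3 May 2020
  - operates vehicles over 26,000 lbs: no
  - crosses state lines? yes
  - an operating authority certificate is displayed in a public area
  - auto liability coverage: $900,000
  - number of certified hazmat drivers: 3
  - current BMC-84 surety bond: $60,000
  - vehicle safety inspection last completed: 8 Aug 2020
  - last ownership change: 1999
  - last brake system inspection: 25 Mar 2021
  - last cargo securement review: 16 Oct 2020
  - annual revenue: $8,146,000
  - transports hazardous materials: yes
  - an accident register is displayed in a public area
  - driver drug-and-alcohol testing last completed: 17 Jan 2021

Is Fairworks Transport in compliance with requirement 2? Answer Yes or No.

No

2. cargo securement review 193 days ago vs limit 180 → not met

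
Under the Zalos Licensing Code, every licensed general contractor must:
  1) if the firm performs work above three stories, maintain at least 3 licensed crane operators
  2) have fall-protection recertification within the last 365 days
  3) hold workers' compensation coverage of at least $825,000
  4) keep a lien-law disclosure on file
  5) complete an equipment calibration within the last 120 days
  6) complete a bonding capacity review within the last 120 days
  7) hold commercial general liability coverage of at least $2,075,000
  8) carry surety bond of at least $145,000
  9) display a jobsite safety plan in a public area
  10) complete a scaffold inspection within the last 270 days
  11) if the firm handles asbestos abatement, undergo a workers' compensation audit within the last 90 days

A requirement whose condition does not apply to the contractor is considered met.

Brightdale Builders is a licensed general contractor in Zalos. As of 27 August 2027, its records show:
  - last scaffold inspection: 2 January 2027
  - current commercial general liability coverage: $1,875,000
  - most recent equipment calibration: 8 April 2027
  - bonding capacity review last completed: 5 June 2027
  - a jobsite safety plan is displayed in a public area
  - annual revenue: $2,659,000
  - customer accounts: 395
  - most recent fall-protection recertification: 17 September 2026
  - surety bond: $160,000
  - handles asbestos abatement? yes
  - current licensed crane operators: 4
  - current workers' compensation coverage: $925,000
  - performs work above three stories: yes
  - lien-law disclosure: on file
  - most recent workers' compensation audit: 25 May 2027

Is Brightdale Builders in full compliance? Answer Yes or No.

No

1. condition 'performs work above three stories' holds; licensed crane operators 4 ≥ 3 → met
2. fall-protection recertification 344 days ago vs limit 365 → met
3. workers' compensation coverage $925,000 ≥ $825,000 → met
4. lien-law disclosure present → met
5. equipment calibration 141 days ago vs limit 120 → not met
6. bonding capacity review 83 days ago vs limit 120 → met
7. commercial general liability coverage $1,875,000 < $2,075,000 → not met
8. surety bond $160,000 ≥ $145,000 → met
9. jobsite safety plan present → met
10. scaffold inspection 237 days ago vs limit 270 → met
11. condition 'handles asbestos abatement' holds; workers' compensation audit 94 days ago vs limit 90 → not met
Not met: 5, 7, 11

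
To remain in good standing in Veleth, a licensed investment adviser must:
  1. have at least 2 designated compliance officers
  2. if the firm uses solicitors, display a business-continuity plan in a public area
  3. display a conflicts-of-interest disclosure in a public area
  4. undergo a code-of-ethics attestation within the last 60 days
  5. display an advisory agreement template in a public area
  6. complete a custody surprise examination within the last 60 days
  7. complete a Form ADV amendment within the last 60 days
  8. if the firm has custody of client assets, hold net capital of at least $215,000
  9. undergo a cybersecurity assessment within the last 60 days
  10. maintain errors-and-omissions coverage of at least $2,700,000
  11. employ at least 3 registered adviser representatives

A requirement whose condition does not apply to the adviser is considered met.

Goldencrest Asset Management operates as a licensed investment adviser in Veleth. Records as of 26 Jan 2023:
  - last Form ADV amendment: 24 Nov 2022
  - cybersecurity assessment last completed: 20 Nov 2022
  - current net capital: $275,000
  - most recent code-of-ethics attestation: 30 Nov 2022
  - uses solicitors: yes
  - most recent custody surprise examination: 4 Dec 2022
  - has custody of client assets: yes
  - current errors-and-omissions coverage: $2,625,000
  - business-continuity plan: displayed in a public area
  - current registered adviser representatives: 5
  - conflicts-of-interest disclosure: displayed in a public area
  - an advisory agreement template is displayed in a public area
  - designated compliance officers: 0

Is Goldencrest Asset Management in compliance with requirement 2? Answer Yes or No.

2. condition 'uses solicitors' holds; business-continuity plan present → met

Yes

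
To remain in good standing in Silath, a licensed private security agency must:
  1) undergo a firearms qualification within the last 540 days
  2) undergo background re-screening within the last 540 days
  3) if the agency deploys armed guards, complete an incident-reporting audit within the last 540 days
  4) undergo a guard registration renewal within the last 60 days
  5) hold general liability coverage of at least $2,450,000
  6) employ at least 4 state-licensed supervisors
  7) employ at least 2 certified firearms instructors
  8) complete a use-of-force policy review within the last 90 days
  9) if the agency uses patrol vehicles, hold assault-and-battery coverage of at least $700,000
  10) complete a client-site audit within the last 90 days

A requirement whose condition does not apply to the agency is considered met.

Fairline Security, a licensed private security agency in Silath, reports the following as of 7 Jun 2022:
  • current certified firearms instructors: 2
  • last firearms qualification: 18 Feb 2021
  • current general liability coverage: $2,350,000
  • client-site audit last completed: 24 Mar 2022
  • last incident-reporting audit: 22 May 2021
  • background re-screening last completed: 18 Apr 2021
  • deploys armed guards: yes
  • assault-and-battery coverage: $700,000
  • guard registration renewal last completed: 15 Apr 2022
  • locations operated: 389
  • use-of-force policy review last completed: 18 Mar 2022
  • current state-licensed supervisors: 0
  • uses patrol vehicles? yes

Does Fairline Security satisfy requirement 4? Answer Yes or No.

Yes

4. guard registration renewal 53 days ago vs limit 60 → met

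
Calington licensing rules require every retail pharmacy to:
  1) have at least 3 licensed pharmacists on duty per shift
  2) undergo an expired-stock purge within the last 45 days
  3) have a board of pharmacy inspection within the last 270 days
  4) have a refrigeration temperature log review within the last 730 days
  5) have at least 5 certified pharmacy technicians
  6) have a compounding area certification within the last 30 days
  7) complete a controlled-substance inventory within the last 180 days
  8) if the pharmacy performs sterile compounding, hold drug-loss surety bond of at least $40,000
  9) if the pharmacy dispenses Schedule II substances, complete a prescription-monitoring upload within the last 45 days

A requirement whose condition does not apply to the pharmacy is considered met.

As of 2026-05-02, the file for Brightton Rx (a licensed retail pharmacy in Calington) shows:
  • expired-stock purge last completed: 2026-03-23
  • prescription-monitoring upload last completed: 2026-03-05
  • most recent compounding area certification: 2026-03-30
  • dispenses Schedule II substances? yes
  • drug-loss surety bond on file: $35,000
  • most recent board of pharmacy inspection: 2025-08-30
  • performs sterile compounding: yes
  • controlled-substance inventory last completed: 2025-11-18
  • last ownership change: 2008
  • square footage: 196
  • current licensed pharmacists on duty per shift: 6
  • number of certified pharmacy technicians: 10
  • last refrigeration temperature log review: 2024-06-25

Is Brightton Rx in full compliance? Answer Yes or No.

No

1. licensed pharmacists on duty per shift 6 ≥ 3 → met
2. expired-stock purge 40 days ago vs limit 45 → met
3. board of pharmacy inspection 245 days ago vs limit 270 → met
4. refrigeration temperature log review 676 days ago vs limit 730 → met
5. certified pharmacy technicians 10 ≥ 5 → met
6. compounding area certification 33 days ago vs limit 30 → not met
7. controlled-substance inventory 165 days ago vs limit 180 → met
8. condition 'performs sterile compounding' holds; drug-loss surety bond $35,000 < $40,000 → not met
9. condition 'dispenses Schedule II substances' holds; prescription-monitoring upload 58 days ago vs limit 45 → not met
Not met: 6, 8, 9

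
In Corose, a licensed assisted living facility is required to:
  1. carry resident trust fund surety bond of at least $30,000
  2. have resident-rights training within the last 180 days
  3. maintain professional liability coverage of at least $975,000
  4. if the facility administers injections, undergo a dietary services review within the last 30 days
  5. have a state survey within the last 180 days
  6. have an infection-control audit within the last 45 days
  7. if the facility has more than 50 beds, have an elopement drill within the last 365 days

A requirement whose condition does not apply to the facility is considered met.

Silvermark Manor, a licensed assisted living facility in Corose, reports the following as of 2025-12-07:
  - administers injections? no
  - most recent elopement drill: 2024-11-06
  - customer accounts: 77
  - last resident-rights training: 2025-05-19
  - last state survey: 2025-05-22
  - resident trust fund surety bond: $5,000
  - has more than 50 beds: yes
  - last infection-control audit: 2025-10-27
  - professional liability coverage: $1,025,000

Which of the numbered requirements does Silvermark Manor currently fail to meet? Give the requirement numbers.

1, 2, 5, 7

1. resident trust fund surety bond $5,000 < $30,000 → not met
2. resident-rights training 202 days ago vs limit 180 → not met
3. professional liability coverage $1,025,000 ≥ $975,000 → met
4. condition 'administers injections' does not hold → requirement n/a → met
5. state survey 199 days ago vs limit 180 → not met
6. infection-control audit 41 days ago vs limit 45 → met
7. condition 'has more than 50 beds' holds; elopement drill 396 days ago vs limit 365 → not met
Not met: 1, 2, 5, 7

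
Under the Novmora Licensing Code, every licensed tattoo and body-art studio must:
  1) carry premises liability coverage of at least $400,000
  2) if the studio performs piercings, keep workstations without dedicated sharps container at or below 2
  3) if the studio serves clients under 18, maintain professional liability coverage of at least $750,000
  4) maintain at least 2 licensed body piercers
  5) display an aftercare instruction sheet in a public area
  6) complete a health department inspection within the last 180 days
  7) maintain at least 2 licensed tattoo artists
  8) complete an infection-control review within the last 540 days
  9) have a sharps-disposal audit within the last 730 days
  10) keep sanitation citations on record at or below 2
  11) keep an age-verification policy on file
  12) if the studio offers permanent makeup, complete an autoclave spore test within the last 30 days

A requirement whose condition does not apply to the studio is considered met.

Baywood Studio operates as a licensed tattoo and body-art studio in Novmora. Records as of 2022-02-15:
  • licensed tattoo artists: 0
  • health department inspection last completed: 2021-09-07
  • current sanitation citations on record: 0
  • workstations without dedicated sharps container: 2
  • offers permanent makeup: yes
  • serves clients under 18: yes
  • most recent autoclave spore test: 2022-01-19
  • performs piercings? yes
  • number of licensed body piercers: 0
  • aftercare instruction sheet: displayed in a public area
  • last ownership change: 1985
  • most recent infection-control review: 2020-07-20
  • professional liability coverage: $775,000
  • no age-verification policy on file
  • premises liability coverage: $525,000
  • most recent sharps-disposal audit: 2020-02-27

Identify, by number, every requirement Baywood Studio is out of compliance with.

4, 7, 8, 11

1. premises liability coverage $525,000 ≥ $400,000 → met
2. condition 'performs piercings' holds; workstations without dedicated sharps container 2 ≤ 2 → met
3. condition 'serves clients under 18' holds; professional liability coverage $775,000 ≥ $750,000 → met
4. licensed body piercers 0 < 2 → not met
5. aftercare instruction sheet present → met
6. health department inspection 161 days ago vs limit 180 → met
7. licensed tattoo artists 0 < 2 → not met
8. infection-control review 575 days ago vs limit 540 → not met
9. sharps-disposal audit 719 days ago vs limit 730 → met
10. sanitation citations on record 0 ≤ 2 → met
11. age-verification policy absent → not met
12. condition 'offers permanent makeup' holds; autoclave spore test 27 days ago vs limit 30 → met
Not met: 4, 7, 8, 11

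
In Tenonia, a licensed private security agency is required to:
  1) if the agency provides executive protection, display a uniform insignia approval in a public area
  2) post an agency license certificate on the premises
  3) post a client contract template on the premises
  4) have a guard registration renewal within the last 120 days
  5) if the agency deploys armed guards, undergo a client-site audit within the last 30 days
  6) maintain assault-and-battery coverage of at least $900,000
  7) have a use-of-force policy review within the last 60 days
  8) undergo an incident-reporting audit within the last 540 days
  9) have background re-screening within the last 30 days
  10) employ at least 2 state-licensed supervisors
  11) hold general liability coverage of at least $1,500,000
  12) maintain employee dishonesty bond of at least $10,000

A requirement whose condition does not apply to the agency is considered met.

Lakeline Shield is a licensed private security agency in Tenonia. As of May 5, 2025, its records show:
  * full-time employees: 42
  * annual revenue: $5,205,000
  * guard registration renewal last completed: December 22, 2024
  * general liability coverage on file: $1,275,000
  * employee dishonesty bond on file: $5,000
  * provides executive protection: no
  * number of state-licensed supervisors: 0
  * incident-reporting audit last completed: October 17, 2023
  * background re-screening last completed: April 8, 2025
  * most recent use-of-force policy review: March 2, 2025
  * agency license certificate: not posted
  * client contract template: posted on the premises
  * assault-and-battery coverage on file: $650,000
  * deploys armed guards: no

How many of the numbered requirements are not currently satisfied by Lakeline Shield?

1. condition 'provides executive protection' does not hold → requirement n/a → met
2. agency license certificate absent → not met
3. client contract template present → met
4. guard registration renewal 134 days ago vs limit 120 → not met
5. condition 'deploys armed guards' does not hold → requirement n/a → met
6. assault-and-battery coverage $650,000 < $900,000 → not met
7. use-of-force policy review 64 days ago vs limit 60 → not met
8. incident-reporting audit 566 days ago vs limit 540 → not met
9. background re-screening 27 days ago vs limit 30 → met
10. state-licensed supervisors 0 < 2 → not met
11. general liability coverage $1,275,000 < $1,500,000 → not met
12. employee dishonesty bond $5,000 < $10,000 → not met
Not met: 8 of 12

8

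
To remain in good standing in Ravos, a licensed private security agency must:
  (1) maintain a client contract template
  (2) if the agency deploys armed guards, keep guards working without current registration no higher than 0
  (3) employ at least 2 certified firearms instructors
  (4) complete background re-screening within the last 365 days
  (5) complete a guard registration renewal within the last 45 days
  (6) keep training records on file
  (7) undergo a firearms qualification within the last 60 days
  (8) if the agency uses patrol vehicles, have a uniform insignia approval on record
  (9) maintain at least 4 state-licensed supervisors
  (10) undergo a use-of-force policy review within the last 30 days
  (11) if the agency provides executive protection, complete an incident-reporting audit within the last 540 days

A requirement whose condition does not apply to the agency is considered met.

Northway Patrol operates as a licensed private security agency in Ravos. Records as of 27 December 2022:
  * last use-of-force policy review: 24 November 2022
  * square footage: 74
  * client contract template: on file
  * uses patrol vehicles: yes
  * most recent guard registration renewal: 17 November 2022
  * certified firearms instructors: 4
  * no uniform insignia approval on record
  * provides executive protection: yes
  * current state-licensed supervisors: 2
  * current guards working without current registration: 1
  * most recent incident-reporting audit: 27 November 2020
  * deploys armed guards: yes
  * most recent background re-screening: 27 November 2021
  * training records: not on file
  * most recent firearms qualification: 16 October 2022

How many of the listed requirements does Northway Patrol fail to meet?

1. client contract template present → met
2. condition 'deploys armed guards' holds; guards working without current registration 1 > 0 → not met
3. certified firearms instructors 4 ≥ 2 → met
4. background re-screening 395 days ago vs limit 365 → not met
5. guard registration renewal 40 days ago vs limit 45 → met
6. training records absent → not met
7. firearms qualification 72 days ago vs limit 60 → not met
8. condition 'uses patrol vehicles' holds; uniform insignia approval absent → not met
9. state-licensed supervisors 2 < 4 → not met
10. use-of-force policy review 33 days ago vs limit 30 → not met
11. condition 'provides executive protection' holds; incident-reporting audit 760 days ago vs limit 540 → not met
Not met: 8 of 11

8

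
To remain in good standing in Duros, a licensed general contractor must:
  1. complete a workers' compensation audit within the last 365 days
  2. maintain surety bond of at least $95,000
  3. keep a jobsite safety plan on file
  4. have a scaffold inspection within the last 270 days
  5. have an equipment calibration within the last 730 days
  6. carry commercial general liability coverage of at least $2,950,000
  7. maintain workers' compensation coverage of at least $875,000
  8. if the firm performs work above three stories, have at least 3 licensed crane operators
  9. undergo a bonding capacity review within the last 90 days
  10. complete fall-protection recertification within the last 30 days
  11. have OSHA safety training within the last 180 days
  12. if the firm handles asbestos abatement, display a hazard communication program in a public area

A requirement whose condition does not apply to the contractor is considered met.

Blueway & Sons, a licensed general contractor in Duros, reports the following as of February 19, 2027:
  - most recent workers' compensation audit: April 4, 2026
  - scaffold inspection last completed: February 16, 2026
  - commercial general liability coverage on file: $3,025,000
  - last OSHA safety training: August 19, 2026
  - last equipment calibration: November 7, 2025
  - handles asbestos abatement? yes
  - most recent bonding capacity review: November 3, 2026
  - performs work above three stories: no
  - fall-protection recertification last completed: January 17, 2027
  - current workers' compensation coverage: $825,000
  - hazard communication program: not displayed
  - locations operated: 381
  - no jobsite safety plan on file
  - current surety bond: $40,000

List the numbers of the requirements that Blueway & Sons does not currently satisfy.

2, 3, 4, 7, 9, 10, 11, 12

1. workers' compensation audit 321 days ago vs limit 365 → met
2. surety bond $40,000 < $95,000 → not met
3. jobsite safety plan absent → not met
4. scaffold inspection 368 days ago vs limit 270 → not met
5. equipment calibration 469 days ago vs limit 730 → met
6. commercial general liability coverage $3,025,000 ≥ $2,950,000 → met
7. workers' compensation coverage $825,000 < $875,000 → not met
8. condition 'performs work above three stories' does not hold → requirement n/a → met
9. bonding capacity review 108 days ago vs limit 90 → not met
10. fall-protection recertification 33 days ago vs limit 30 → not met
11. OSHA safety training 184 days ago vs limit 180 → not met
12. condition 'handles asbestos abatement' holds; hazard communication program absent → not met
Not met: 2, 3, 4, 7, 9, 10, 11, 12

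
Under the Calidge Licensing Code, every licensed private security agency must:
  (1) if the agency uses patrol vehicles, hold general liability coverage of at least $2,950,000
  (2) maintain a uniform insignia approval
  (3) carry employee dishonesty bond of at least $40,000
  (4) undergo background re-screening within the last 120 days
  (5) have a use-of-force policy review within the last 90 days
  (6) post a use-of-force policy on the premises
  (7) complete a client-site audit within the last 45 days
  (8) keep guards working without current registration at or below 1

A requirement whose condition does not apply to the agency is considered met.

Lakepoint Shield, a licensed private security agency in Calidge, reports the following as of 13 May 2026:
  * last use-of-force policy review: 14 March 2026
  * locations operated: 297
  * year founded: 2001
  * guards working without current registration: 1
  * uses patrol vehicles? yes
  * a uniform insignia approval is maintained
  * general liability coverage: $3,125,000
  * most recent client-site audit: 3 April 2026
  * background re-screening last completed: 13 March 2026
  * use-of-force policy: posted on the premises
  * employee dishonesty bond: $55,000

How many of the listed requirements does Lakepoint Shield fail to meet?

0

1. condition 'uses patrol vehicles' holds; general liability coverage $3,125,000 ≥ $2,950,000 → met
2. uniform insignia approval present → met
3. employee dishonesty bond $55,000 ≥ $40,000 → met
4. background re-screening 61 days ago vs limit 120 → met
5. use-of-force policy review 60 days ago vs limit 90 → met
6. use-of-force policy present → met
7. client-site audit 40 days ago vs limit 45 → met
8. guards working without current registration 1 ≤ 1 → met
Not met: 0 of 8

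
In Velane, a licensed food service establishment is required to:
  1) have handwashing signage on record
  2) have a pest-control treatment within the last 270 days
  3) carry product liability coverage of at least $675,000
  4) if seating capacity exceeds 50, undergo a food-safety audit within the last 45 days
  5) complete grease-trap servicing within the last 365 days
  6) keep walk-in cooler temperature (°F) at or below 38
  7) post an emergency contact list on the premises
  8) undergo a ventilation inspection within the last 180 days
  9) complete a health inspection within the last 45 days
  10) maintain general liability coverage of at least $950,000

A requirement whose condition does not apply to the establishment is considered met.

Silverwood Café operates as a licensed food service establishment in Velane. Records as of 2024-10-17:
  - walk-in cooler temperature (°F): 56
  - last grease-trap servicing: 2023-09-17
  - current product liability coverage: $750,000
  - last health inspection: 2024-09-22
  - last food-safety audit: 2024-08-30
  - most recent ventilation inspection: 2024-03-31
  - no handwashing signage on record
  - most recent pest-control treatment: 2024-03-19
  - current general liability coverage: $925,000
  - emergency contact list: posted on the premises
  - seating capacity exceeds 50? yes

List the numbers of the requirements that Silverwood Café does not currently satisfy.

1. handwashing signage absent → not met
2. pest-control treatment 212 days ago vs limit 270 → met
3. product liability coverage $750,000 ≥ $675,000 → met
4. condition 'seating capacity exceeds 50' holds; food-safety audit 48 days ago vs limit 45 → not met
5. grease-trap servicing 396 days ago vs limit 365 → not met
6. walk-in cooler temperature (°F) 56 > 38 → not met
7. emergency contact list present → met
8. ventilation inspection 200 days ago vs limit 180 → not met
9. health inspection 25 days ago vs limit 45 → met
10. general liability coverage $925,000 < $950,000 → not met
Not met: 1, 4, 5, 6, 8, 10

1, 4, 5, 6, 8, 10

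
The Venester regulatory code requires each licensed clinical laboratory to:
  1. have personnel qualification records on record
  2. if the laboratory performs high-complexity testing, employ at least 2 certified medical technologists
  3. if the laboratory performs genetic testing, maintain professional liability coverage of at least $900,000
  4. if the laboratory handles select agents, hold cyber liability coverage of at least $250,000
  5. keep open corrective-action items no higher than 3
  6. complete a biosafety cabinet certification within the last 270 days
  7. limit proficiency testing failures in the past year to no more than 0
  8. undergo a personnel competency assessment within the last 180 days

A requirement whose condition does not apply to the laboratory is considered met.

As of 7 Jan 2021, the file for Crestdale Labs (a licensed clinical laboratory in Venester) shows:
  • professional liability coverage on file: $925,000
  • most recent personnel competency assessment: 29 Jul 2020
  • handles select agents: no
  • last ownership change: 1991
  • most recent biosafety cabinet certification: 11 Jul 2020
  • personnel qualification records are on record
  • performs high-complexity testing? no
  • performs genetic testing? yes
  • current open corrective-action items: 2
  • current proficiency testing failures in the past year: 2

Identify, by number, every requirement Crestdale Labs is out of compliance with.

7

1. personnel qualification records present → met
2. condition 'performs high-complexity testing' does not hold → requirement n/a → met
3. condition 'performs genetic testing' holds; professional liability coverage $925,000 ≥ $900,000 → met
4. condition 'handles select agents' does not hold → requirement n/a → met
5. open corrective-action items 2 ≤ 3 → met
6. biosafety cabinet certification 180 days ago vs limit 270 → met
7. proficiency testing failures in the past year 2 > 0 → not met
8. personnel competency assessment 162 days ago vs limit 180 → met
Not met: 7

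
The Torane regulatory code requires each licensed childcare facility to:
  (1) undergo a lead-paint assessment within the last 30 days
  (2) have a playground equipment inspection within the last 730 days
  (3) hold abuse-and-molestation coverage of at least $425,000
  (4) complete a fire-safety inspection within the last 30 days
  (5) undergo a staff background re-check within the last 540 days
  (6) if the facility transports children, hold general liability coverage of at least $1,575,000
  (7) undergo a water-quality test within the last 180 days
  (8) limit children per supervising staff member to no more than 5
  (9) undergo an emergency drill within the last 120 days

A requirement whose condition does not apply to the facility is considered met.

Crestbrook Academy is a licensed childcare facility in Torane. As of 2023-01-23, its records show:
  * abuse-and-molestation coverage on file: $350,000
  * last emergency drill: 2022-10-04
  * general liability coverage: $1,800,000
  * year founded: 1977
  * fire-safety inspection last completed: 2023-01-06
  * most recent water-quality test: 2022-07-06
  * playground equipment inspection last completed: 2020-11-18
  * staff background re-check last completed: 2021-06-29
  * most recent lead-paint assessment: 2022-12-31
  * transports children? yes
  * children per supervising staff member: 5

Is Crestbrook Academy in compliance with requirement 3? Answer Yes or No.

3. abuse-and-molestation coverage $350,000 < $425,000 → not met

No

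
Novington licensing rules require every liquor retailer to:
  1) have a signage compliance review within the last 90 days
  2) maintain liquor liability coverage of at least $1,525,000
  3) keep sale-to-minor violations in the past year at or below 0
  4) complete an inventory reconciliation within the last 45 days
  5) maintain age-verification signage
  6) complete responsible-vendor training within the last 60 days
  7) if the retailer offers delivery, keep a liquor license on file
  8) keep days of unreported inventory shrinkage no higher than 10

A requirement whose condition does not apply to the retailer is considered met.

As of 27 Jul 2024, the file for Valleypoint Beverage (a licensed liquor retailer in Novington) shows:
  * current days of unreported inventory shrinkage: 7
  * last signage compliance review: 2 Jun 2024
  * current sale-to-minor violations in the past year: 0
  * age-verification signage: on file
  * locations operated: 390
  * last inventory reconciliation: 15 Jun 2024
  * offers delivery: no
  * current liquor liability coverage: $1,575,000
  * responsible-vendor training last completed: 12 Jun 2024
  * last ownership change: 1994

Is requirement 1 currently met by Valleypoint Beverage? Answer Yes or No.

1. signage compliance review 55 days ago vs limit 90 → met

Yes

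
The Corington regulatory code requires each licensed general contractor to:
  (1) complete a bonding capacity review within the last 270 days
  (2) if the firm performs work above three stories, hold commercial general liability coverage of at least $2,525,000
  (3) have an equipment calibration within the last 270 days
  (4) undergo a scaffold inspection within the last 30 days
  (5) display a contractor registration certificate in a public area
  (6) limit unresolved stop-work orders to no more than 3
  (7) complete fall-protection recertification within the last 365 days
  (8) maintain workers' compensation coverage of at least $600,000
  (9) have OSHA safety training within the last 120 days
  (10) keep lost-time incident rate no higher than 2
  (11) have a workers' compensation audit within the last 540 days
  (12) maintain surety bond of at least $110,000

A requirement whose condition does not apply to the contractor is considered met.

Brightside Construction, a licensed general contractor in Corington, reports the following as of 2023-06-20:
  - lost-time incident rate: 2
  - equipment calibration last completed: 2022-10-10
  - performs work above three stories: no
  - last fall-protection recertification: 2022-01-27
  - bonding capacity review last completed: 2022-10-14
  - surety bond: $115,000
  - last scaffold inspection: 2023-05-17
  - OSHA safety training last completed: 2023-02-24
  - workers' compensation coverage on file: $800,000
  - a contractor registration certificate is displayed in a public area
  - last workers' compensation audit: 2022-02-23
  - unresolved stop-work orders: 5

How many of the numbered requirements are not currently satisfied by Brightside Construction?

3

1. bonding capacity review 249 days ago vs limit 270 → met
2. condition 'performs work above three stories' does not hold → requirement n/a → met
3. equipment calibration 253 days ago vs limit 270 → met
4. scaffold inspection 34 days ago vs limit 30 → not met
5. contractor registration certificate present → met
6. unresolved stop-work orders 5 > 3 → not met
7. fall-protection recertification 509 days ago vs limit 365 → not met
8. workers' compensation coverage $800,000 ≥ $600,000 → met
9. OSHA safety training 116 days ago vs limit 120 → met
10. lost-time incident rate 2 ≤ 2 → met
11. workers' compensation audit 482 days ago vs limit 540 → met
12. surety bond $115,000 ≥ $110,000 → met
Not met: 3 of 12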